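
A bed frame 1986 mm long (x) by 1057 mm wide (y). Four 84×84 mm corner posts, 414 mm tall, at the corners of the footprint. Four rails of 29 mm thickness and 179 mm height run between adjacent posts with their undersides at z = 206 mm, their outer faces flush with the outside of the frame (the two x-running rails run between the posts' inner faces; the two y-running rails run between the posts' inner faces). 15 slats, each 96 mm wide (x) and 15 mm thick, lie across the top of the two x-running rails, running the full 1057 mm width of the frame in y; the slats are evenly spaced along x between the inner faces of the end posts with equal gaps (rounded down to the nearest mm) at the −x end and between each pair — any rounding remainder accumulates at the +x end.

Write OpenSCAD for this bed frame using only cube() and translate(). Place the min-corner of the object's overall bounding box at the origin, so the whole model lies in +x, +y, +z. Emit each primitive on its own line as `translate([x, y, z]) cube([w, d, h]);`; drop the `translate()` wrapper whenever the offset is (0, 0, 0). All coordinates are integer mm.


// slat z = rail_z + rail_h = 206 + 179 = 385
// slat gap = ⌊(1818 − 15·96) / 16⌋ = 23
cube([84, 84, 414]);
translate([0, 973, 0]) cube([84, 84, 414]);
translate([1902, 0, 0]) cube([84, 84, 414]);
translate([1902, 973, 0]) cube([84, 84, 414]);
translate([84, 0, 206]) cube([1818, 29, 179]);
translate([84, 1028, 206]) cube([1818, 29, 179]);
translate([0, 84, 206]) cube([29, 889, 179]);
translate([1957, 84, 206]) cube([29, 889, 179]);
translate([107, 0, 385]) cube([96, 1057, 15]);
translate([226, 0, 385]) cube([96, 1057, 15]);
translate([345, 0, 385]) cube([96, 1057, 15]);
translate([464, 0, 385]) cube([96, 1057, 15]);
translate([583, 0, 385]) cube([96, 1057, 15]);
translate([702, 0, 385]) cube([96, 1057, 15]);
translate([821, 0, 385]) cube([96, 1057, 15]);
translate([940, 0, 385]) cube([96, 1057, 15]);
translate([1059, 0, 385]) cube([96, 1057, 15]);
translate([1178, 0, 385]) cube([96, 1057, 15]);
translate([1297, 0, 385]) cube([96, 1057, 15]);
translate([1416, 0, 385]) cube([96, 1057, 15]);
translate([1535, 0, 385]) cube([96, 1057, 15]);
translate([1654, 0, 385]) cube([96, 1057, 15]);
translate([1773, 0, 385]) cube([96, 1057, 15]);


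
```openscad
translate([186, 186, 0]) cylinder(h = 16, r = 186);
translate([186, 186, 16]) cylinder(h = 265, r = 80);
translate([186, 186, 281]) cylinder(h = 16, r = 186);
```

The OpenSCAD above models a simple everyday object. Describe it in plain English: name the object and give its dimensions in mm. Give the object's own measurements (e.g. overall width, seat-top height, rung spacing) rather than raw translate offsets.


A spool: two coaxial disc flanges of radius 186 mm and thickness 16 mm, joined by a core cylinder of radius 80 mm and height 265 mm. The lower flange rests on z = 0 and the three cylinders share a vertical axis.


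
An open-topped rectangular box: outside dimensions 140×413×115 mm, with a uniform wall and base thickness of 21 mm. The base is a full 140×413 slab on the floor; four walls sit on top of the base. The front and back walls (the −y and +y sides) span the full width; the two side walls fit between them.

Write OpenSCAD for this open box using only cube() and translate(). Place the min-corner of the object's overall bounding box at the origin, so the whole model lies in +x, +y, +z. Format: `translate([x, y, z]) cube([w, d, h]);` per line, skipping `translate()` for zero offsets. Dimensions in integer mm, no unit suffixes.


cube([140, 413, 21]);
translate([0, 0, 21]) cube([140, 21, 94]);
translate([0, 392, 21]) cube([140, 21, 94]);
translate([0, 21, 21]) cube([21, 371, 94]);
translate([119, 21, 21]) cube([21, 371, 94]);


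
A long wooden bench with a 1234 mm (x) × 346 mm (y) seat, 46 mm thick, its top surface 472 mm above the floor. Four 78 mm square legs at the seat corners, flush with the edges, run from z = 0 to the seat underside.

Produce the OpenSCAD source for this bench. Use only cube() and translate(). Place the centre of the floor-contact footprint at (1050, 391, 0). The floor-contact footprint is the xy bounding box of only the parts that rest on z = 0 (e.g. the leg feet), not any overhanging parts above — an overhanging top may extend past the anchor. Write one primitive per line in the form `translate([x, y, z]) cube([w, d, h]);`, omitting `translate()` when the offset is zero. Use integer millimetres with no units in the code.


translate([433, 218, 426]) cube([1234, 346, 46]);
translate([433, 218, 0]) cube([78, 78, 426]);
translate([433, 486, 0]) cube([78, 78, 426]);
translate([1589, 218, 0]) cube([78, 78, 426]);
translate([1589, 486, 0]) cube([78, 78, 426]);


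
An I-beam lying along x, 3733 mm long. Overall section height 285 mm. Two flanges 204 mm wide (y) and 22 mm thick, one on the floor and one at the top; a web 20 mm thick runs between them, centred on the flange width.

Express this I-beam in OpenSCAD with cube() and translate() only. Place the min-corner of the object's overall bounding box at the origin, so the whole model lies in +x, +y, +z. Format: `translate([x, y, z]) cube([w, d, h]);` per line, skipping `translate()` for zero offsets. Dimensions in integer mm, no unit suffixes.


cube([3733, 204, 22]);
translate([0, 92, 22]) cube([3733, 20, 241]);
translate([0, 0, 263]) cube([3733, 204, 22]);


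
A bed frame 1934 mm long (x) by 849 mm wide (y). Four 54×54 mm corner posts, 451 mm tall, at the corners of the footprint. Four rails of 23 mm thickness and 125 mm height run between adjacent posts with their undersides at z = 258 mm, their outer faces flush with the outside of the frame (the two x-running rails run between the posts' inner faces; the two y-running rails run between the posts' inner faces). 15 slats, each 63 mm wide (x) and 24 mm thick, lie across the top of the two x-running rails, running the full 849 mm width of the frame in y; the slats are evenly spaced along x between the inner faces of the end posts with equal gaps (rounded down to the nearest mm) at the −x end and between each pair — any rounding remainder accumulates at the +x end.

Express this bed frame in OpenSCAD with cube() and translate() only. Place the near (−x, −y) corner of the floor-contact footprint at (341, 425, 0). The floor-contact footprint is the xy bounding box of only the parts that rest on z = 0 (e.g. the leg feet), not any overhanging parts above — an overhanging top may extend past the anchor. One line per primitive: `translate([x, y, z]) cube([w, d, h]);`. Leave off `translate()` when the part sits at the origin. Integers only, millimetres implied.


translate([341, 425, 0]) cube([54, 54, 451]);
translate([341, 1220, 0]) cube([54, 54, 451]);
translate([2221, 425, 0]) cube([54, 54, 451]);
translate([2221, 1220, 0]) cube([54, 54, 451]);
translate([395, 425, 258]) cube([1826, 23, 125]);
translate([395, 1251, 258]) cube([1826, 23, 125]);
translate([341, 479, 258]) cube([23, 741, 125]);
translate([2252, 479, 258]) cube([23, 741, 125]);
translate([450, 425, 383]) cube([63, 849, 24]);
translate([568, 425, 383]) cube([63, 849, 24]);
translate([686, 425, 383]) cube([63, 849, 24]);
translate([804, 425, 383]) cube([63, 849, 24]);
translate([922, 425, 383]) cube([63, 849, 24]);
translate([1040, 425, 383]) cube([63, 849, 24]);
translate([1158, 425, 383]) cube([63, 849, 24]);
translate([1276, 425, 383]) cube([63, 849, 24]);
translate([1394, 425, 383]) cube([63, 849, 24]);
translate([1512, 425, 383]) cube([63, 849, 24]);
translate([1630, 425, 383]) cube([63, 849, 24]);
translate([1748, 425, 383]) cube([63, 849, 24]);
translate([1866, 425, 383]) cube([63, 849, 24]);
translate([1984, 425, 383]) cube([63, 849, 24]);
translate([2102, 425, 383]) cube([63, 849, 24]);


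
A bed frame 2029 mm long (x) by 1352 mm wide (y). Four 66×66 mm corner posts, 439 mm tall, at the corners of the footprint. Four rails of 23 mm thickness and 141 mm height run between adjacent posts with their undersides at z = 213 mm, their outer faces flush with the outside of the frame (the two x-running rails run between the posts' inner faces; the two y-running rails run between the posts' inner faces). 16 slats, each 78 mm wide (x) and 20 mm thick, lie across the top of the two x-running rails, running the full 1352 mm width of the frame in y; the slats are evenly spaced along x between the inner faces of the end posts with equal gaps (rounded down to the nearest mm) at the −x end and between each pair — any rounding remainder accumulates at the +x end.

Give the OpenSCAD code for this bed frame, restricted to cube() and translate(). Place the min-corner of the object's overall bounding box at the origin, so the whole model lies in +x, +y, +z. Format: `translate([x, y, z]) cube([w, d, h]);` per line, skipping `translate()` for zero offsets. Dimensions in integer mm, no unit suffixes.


cube([66, 66, 439]);
translate([0, 1286, 0]) cube([66, 66, 439]);
translate([1963, 0, 0]) cube([66, 66, 439]);
translate([1963, 1286, 0]) cube([66, 66, 439]);
translate([66, 0, 213]) cube([1897, 23, 141]);
translate([66, 1329, 213]) cube([1897, 23, 141]);
translate([0, 66, 213]) cube([23, 1220, 141]);
translate([2006, 66, 213]) cube([23, 1220, 141]);
translate([104, 0, 354]) cube([78, 1352, 20]);
translate([220, 0, 354]) cube([78, 1352, 20]);
translate([336, 0, 354]) cube([78, 1352, 20]);
translate([452, 0, 354]) cube([78, 1352, 20]);
translate([568, 0, 354]) cube([78, 1352, 20]);
translate([684, 0, 354]) cube([78, 1352, 20]);
translate([800, 0, 354]) cube([78, 1352, 20]);
translate([916, 0, 354]) cube([78, 1352, 20]);
translate([1032, 0, 354]) cube([78, 1352, 20]);
translate([1148, 0, 354]) cube([78, 1352, 20]);
translate([1264, 0, 354]) cube([78, 1352, 20]);
translate([1380, 0, 354]) cube([78, 1352, 20]);
translate([1496, 0, 354]) cube([78, 1352, 20]);
translate([1612, 0, 354]) cube([78, 1352, 20]);
translate([1728, 0, 354]) cube([78, 1352, 20]);
translate([1844, 0, 354]) cube([78, 1352, 20]);


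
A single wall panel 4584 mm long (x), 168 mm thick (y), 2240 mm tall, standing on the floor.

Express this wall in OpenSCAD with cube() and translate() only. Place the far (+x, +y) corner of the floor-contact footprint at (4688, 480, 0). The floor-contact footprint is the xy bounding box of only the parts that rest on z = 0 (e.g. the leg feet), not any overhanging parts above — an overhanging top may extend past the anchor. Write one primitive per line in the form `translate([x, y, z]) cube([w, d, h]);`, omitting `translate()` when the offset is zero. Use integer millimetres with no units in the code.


translate([104, 312, 0]) cube([4584, 168, 2240]);


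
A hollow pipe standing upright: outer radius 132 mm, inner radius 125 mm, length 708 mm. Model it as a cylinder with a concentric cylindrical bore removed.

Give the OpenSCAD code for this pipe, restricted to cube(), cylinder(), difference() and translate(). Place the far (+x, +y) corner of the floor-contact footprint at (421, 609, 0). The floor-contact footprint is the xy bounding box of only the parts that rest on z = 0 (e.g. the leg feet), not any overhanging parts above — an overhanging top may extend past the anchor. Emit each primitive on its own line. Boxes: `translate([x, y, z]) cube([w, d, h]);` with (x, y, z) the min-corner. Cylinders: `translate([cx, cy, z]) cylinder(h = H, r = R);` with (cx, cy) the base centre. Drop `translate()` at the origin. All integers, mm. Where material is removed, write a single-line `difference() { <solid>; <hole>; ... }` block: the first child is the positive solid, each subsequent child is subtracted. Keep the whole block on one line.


difference() { translate([289, 477, 0]) cylinder(h = 708, r = 132); translate([289, 477, 0]) cylinder(h = 708, r = 125); }


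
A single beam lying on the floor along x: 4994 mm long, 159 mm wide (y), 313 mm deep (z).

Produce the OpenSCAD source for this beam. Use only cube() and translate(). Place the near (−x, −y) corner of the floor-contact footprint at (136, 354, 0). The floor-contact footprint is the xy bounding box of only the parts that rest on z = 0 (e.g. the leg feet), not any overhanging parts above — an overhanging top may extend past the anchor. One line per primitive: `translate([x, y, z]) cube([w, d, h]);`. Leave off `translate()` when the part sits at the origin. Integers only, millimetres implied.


translate([136, 354, 0]) cube([4994, 159, 313]);


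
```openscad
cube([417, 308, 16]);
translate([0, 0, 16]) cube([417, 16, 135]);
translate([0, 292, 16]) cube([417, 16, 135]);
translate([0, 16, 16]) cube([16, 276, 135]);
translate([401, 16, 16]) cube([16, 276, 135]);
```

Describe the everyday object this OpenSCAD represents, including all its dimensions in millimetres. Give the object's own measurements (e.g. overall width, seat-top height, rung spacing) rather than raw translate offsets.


An open-topped rectangular box: outside dimensions 417×308×151 mm, with a uniform wall and base thickness of 16 mm. The base is a full 417×308 slab on the floor; four walls sit on top of the base. The front and back walls (the −y and +y sides) span the full width; the two side walls fit between them.


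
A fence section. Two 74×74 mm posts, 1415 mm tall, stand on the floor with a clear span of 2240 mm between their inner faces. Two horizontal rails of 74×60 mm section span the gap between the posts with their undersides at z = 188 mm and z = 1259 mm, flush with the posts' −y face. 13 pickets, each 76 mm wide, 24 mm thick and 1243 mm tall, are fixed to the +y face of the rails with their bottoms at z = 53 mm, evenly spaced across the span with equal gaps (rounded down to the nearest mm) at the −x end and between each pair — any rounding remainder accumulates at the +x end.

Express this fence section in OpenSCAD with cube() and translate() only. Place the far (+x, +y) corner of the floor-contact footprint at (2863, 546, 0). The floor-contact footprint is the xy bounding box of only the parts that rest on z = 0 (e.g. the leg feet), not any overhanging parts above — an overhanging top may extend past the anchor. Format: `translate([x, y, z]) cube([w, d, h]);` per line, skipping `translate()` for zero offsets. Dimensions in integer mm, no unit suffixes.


translate([475, 472, 0]) cube([74, 74, 1415]);
translate([2789, 472, 0]) cube([74, 74, 1415]);
translate([549, 472, 188]) cube([2240, 74, 60]);
translate([549, 472, 1259]) cube([2240, 74, 60]);
translate([638, 546, 53]) cube([76, 24, 1243]);
translate([803, 546, 53]) cube([76, 24, 1243]);
translate([968, 546, 53]) cube([76, 24, 1243]);
translate([1133, 546, 53]) cube([76, 24, 1243]);
translate([1298, 546, 53]) cube([76, 24, 1243]);
translate([1463, 546, 53]) cube([76, 24, 1243]);
translate([1628, 546, 53]) cube([76, 24, 1243]);
translate([1793, 546, 53]) cube([76, 24, 1243]);
translate([1958, 546, 53]) cube([76, 24, 1243]);
translate([2123, 546, 53]) cube([76, 24, 1243]);
translate([2288, 546, 53]) cube([76, 24, 1243]);
translate([2453, 546, 53]) cube([76, 24, 1243]);
translate([2618, 546, 53]) cube([76, 24, 1243]);


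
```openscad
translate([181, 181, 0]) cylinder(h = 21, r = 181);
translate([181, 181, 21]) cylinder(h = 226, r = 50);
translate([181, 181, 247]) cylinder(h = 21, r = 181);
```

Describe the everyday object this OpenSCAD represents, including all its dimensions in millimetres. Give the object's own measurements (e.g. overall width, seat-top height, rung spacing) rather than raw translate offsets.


A spool: two coaxial disc flanges of radius 181 mm and thickness 21 mm, joined by a core cylinder of radius 50 mm and height 226 mm. The lower flange rests on z = 0 and the three cylinders share a vertical axis.


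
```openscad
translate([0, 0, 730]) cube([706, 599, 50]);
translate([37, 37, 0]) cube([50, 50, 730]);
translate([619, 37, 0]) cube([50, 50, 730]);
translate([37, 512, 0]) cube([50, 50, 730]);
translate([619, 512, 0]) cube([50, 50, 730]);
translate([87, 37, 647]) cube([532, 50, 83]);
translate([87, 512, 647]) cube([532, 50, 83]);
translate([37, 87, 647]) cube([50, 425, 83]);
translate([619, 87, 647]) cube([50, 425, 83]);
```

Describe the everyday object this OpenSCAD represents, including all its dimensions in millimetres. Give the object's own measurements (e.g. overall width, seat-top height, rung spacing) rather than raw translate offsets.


A table: top 706 mm (x) × 599 mm (y), 50 mm thick, upper face at z = 780 mm, on four 50×50 mm square legs, each inset 37 mm from the nearest pair of top edges from z = 0 to the bottom of the top. Four apron rails, 50 mm thick and 83 mm tall, run between adjacent legs with their top edges flush with the underside of the top and their outer faces flush with the legs' outer faces.


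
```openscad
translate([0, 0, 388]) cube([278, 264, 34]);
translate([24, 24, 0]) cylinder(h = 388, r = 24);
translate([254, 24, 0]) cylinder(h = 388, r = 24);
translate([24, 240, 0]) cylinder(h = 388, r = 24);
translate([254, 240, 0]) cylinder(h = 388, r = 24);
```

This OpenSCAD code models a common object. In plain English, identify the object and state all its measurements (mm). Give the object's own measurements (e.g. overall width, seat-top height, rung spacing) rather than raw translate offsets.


A simple wooden stool: a rectangular seat 278 mm (x) by 264 mm (y), 34 mm thick, top face at z = 422 mm, on four round legs, each 48 mm in diameter. The legs rest on z = 0, each leg's axis is inset half a diameter from the nearest pair of seat edges (so the leg's bounding box is flush with the corner).


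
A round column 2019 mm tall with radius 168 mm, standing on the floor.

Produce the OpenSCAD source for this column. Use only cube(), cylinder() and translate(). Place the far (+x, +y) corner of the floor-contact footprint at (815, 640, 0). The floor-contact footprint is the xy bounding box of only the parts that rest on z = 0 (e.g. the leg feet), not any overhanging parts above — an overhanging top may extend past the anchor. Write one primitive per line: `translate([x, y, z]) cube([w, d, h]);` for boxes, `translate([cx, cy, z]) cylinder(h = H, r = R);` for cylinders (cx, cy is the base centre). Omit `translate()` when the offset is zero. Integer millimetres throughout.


translate([647, 472, 0]) cylinder(h = 2019, r = 168);


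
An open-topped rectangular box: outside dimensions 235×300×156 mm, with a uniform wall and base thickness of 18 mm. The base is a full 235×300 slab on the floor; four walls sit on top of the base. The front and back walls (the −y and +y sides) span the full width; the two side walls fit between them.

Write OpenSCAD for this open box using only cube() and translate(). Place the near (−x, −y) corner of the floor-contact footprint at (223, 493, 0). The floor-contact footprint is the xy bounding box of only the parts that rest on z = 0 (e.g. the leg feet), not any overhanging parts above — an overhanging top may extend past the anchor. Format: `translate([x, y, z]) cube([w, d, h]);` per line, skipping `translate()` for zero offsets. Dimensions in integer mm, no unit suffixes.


translate([223, 493, 0]) cube([235, 300, 18]);
translate([223, 493, 18]) cube([235, 18, 138]);
translate([223, 775, 18]) cube([235, 18, 138]);
translate([223, 511, 18]) cube([18, 264, 138]);
translate([440, 511, 18]) cube([18, 264, 138]);


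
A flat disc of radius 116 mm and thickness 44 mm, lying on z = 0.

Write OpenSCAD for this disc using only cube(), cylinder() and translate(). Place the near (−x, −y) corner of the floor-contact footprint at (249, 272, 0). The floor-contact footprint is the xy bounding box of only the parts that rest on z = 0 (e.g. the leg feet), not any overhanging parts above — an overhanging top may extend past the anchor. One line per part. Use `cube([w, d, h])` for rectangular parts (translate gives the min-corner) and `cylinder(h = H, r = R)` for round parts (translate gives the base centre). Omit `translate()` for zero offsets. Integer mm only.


translate([365, 388, 0]) cylinder(h = 44, r = 116);


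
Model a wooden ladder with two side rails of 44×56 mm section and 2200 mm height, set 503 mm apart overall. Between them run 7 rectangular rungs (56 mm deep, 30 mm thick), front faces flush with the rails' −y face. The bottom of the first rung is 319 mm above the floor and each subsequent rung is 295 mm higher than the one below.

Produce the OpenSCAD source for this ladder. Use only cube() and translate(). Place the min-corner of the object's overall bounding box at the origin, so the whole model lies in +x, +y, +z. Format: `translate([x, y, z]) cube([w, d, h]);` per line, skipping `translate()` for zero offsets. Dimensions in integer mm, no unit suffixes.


cube([44, 56, 2200]);
translate([459, 0, 0]) cube([44, 56, 2200]);
translate([44, 0, 319]) cube([415, 56, 30]);
translate([44, 0, 614]) cube([415, 56, 30]);
translate([44, 0, 909]) cube([415, 56, 30]);
translate([44, 0, 1204]) cube([415, 56, 30]);
translate([44, 0, 1499]) cube([415, 56, 30]);
translate([44, 0, 1794]) cube([415, 56, 30]);
translate([44, 0, 2089]) cube([415, 56, 30]);


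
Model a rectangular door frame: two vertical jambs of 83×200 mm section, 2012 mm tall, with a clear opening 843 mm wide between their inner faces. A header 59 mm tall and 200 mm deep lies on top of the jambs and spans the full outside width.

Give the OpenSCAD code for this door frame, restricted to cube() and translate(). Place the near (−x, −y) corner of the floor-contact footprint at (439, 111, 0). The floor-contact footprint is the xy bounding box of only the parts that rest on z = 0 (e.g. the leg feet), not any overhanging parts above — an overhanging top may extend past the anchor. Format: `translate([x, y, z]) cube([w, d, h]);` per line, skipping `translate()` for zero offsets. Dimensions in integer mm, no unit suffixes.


translate([439, 111, 0]) cube([83, 200, 2012]);
translate([1365, 111, 0]) cube([83, 200, 2012]);
translate([439, 111, 2012]) cube([1009, 200, 59]);


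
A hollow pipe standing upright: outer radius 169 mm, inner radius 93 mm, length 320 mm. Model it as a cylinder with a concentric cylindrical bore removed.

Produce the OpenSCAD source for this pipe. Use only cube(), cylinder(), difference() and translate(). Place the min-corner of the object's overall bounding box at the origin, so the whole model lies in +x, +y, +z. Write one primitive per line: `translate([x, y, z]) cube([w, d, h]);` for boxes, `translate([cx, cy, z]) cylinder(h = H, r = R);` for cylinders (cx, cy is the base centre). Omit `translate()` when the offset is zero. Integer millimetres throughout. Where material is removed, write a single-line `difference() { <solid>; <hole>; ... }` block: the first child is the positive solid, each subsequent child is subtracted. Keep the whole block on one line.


difference() { translate([169, 169, 0]) cylinder(h = 320, r = 169); translate([169, 169, 0]) cylinder(h = 320, r = 93); }


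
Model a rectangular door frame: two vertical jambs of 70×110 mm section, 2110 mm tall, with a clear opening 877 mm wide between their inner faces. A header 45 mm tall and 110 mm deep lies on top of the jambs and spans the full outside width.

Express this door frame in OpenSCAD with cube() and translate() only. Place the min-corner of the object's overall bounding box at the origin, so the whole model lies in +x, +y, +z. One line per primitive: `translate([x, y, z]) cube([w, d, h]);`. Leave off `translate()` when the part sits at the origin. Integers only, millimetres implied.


cube([70, 110, 2110]);
translate([947, 0, 0]) cube([70, 110, 2110]);
translate([0, 0, 2110]) cube([1017, 110, 45]);


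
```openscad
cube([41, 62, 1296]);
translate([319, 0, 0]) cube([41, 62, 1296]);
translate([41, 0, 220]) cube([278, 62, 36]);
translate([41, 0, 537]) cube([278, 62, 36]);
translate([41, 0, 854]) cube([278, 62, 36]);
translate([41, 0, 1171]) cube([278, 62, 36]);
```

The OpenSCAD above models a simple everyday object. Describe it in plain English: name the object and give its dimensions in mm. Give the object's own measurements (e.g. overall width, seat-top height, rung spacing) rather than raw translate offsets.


A straight ladder. Two 41×62 mm vertical rails, 1296 mm tall, stand 360 mm apart (outside-to-outside) with their front faces coplanar on the −y side. 4 rungs, each 62 mm deep and 36 mm tall, span between the inner faces of the rails, front faces flush with the rails. The lowest rung's underside is at z = 220 mm and rungs are spaced 317 mm apart (underside to underside).


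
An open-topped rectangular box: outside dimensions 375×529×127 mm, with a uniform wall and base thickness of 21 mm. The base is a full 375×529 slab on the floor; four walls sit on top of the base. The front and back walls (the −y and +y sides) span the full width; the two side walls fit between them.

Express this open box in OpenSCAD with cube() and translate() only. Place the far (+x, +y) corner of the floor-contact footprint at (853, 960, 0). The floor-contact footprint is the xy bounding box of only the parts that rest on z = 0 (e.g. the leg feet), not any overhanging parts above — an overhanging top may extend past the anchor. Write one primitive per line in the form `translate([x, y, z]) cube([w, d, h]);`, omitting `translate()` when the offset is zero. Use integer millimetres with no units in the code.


translate([478, 431, 0]) cube([375, 529, 21]);
translate([478, 431, 21]) cube([375, 21, 106]);
translate([478, 939, 21]) cube([375, 21, 106]);
translate([478, 452, 21]) cube([21, 487, 106]);
translate([832, 452, 21]) cube([21, 487, 106]);


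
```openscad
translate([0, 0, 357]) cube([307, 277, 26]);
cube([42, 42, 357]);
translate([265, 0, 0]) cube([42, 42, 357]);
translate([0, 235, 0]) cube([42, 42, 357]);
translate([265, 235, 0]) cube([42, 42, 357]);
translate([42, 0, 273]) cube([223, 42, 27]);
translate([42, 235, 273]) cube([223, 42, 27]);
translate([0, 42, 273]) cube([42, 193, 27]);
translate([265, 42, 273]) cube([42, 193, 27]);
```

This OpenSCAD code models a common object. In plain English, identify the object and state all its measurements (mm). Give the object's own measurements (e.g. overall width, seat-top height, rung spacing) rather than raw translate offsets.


A four-legged stool. The seat is a 307×277×26 mm slab whose top surface is at z = 383 mm; four square legs, each 42×42 mm in cross-section, run from the floor (z = 0) to the underside of the seat, each flush with a corner of the seat. Four stretchers, 42 mm wide and 27 mm tall, connect adjacent legs with their undersides at z = 273 mm, each running between the inner faces of the legs it joins and aligned with the legs' outer faces on the other axis.


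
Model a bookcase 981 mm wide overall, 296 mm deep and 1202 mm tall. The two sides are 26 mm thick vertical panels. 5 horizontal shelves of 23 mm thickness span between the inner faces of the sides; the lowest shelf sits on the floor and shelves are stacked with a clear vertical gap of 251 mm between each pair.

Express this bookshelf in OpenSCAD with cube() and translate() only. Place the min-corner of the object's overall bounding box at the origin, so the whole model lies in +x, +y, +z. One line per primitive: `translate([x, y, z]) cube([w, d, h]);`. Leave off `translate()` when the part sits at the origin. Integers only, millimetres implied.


cube([26, 296, 1202]);
translate([955, 0, 0]) cube([26, 296, 1202]);
translate([26, 0, 0]) cube([929, 296, 23]);
translate([26, 0, 274]) cube([929, 296, 23]);
translate([26, 0, 548]) cube([929, 296, 23]);
translate([26, 0, 822]) cube([929, 296, 23]);
translate([26, 0, 1096]) cube([929, 296, 23]);


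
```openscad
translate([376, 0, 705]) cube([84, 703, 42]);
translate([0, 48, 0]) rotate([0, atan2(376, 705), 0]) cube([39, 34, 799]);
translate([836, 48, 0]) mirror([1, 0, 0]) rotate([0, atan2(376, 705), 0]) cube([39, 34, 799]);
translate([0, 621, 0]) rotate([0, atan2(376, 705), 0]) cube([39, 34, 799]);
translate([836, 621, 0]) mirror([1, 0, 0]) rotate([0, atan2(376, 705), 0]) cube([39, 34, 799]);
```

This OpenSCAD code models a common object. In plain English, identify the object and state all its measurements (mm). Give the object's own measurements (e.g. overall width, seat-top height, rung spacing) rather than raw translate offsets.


A sawhorse. A 84×703×42 mm beam (x, y, z) sits on two A-frame leg pairs. Each pair is two raked legs of 39×34 mm section (34 mm along y) splaying symmetrically in x. Each leg rises 705 mm vertically over 376 mm of horizontal reach and is 799 mm long along its own axis. Every leg's outer bottom edge rests on the floor and its outer top edge meets a bottom edge of the beam — the left legs (tilting toward +x) meet the beam's −x bottom edge, the right legs (their mirror images, tilting toward −x) meet its +x bottom edge — so the leg tops tuck under the beam, the beam's underside is 705 mm above the floor, and the feet are 836 mm apart outside-to-outside with the beam centred between them. The two leg pairs are set in 48 mm from either end of the beam.


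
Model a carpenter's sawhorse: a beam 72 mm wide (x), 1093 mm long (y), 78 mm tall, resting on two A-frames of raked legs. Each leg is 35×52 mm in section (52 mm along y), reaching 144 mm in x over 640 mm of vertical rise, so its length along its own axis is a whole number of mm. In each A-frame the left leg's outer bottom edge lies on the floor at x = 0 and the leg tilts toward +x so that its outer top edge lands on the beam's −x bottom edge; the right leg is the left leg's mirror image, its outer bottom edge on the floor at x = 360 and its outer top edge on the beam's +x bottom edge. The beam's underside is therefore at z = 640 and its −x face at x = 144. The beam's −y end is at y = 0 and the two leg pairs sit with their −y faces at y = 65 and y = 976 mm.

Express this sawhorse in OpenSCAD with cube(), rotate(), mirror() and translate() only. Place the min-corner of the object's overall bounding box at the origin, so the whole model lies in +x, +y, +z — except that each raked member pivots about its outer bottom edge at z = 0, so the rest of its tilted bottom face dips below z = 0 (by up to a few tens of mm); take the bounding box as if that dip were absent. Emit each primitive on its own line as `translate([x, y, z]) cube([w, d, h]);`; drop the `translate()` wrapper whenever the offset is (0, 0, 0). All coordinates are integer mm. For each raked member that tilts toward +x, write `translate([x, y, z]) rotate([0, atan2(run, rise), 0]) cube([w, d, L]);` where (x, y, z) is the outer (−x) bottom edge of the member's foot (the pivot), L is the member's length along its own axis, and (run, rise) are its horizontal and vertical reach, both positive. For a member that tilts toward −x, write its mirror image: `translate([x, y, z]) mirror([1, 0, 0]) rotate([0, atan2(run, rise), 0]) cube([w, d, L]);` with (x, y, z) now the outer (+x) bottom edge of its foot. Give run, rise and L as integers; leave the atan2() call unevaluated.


translate([144, 0, 640]) cube([72, 1093, 78]);
translate([0, 65, 0]) rotate([0, atan2(144, 640), 0]) cube([35, 52, 656]);
translate([360, 65, 0]) mirror([1, 0, 0]) rotate([0, atan2(144, 640), 0]) cube([35, 52, 656]);
translate([0, 976, 0]) rotate([0, atan2(144, 640), 0]) cube([35, 52, 656]);
translate([360, 976, 0]) mirror([1, 0, 0]) rotate([0, atan2(144, 640), 0]) cube([35, 52, 656]);


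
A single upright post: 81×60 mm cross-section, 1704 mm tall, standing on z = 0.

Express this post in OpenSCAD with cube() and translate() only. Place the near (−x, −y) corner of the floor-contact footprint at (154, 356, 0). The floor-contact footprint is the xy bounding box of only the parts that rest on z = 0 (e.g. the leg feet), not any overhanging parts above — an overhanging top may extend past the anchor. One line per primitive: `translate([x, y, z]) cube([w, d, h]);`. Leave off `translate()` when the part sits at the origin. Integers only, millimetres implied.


translate([154, 356, 0]) cube([81, 60, 1704]);


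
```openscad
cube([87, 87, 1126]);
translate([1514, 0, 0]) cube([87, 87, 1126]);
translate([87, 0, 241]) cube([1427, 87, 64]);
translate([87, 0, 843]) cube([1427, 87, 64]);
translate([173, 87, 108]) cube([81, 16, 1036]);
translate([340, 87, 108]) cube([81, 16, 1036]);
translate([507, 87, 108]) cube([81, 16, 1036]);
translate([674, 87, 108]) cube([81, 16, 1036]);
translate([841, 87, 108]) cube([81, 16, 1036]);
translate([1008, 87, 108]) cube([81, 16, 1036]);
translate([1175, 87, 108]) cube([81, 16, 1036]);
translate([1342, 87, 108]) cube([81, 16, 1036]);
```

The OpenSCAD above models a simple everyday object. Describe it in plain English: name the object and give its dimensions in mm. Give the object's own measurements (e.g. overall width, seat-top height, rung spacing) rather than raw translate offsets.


A fence section. Two 87×87 mm posts, 1126 mm tall, stand on the floor with a clear span of 1427 mm between their inner faces. Two horizontal rails of 87×64 mm section span the gap between the posts with their undersides at z = 241 mm and z = 843 mm, flush with the posts' −y face. 8 pickets, each 81 mm wide, 16 mm thick and 1036 mm tall, are fixed to the +y face of the rails with their bottoms at z = 108 mm, spaced across the span with a 86 mm gap after the −x post and between neighbouring pickets, with 91 mm left before the +x post.


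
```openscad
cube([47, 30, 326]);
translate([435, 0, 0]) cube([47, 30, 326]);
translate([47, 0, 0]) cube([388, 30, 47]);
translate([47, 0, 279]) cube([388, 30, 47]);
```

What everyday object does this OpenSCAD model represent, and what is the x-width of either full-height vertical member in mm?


A picture frame. The border width is 47 mm.

Four thin pieces enclosing a rectangular opening — a picture frame. The two full-height stiles are 326 mm tall; the top rail sits at z = 279 and is 47 mm tall, so the border above the opening is 326 − 279 = 47 mm, matching the stile x-width.


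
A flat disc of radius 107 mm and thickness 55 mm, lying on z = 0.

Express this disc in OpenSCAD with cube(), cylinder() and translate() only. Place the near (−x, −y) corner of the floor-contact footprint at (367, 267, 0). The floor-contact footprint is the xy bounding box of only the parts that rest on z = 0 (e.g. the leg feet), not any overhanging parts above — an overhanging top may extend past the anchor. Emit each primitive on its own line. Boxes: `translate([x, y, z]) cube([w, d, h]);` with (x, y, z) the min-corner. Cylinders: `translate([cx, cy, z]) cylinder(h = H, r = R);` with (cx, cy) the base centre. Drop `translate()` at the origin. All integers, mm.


translate([474, 374, 0]) cylinder(h = 55, r = 107);


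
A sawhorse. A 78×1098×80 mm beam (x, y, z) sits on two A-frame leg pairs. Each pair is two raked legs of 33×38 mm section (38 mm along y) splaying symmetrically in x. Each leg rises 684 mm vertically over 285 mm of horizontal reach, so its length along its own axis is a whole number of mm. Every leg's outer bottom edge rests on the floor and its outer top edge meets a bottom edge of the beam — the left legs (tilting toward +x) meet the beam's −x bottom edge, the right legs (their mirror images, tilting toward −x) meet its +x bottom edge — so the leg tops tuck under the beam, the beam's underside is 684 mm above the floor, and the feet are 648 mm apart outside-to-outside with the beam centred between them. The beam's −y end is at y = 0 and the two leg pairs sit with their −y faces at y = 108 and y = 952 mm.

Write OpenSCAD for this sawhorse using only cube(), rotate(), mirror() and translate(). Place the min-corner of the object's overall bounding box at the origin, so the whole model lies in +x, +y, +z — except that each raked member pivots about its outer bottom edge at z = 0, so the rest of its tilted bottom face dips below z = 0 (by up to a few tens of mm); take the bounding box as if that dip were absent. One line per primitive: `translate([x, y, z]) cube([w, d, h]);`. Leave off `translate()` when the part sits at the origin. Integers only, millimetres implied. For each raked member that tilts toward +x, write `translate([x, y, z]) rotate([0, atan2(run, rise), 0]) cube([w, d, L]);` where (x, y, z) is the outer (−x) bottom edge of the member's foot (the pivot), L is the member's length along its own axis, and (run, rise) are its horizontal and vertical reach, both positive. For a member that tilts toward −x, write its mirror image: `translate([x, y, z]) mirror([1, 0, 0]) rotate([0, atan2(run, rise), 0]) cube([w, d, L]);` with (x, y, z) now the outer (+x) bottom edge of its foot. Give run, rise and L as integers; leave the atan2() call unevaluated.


translate([285, 0, 684]) cube([78, 1098, 80]);
translate([0, 108, 0]) rotate([0, atan2(285, 684), 0]) cube([33, 38, 741]);
translate([648, 108, 0]) mirror([1, 0, 0]) rotate([0, atan2(285, 684), 0]) cube([33, 38, 741]);
translate([0, 952, 0]) rotate([0, atan2(285, 684), 0]) cube([33, 38, 741]);
translate([648, 952, 0]) mirror([1, 0, 0]) rotate([0, atan2(285, 684), 0]) cube([33, 38, 741]);


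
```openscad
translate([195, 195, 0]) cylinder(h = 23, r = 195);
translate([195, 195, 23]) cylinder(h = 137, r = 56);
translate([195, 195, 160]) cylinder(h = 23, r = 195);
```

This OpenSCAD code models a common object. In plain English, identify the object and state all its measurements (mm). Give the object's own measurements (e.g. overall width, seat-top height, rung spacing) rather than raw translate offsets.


A spool: two coaxial disc flanges of radius 195 mm and thickness 23 mm, joined by a core cylinder of radius 56 mm and height 137 mm. The lower flange rests on z = 0 and the three cylinders share a vertical axis.


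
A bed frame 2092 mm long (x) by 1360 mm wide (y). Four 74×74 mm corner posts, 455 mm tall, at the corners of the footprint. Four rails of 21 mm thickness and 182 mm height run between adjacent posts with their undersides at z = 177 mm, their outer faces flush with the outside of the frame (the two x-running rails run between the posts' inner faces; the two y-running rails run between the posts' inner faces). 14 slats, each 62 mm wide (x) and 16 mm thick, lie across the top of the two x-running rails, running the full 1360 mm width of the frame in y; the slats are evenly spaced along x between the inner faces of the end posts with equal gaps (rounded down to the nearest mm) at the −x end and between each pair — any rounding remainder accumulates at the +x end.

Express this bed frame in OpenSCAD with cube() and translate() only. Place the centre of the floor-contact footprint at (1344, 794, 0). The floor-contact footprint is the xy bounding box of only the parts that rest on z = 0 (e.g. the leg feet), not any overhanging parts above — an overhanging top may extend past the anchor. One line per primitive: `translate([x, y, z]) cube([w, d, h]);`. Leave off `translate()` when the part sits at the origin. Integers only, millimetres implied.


translate([298, 114, 0]) cube([74, 74, 455]);
translate([298, 1400, 0]) cube([74, 74, 455]);
translate([2316, 114, 0]) cube([74, 74, 455]);
translate([2316, 1400, 0]) cube([74, 74, 455]);
translate([372, 114, 177]) cube([1944, 21, 182]);
translate([372, 1453, 177]) cube([1944, 21, 182]);
translate([298, 188, 177]) cube([21, 1212, 182]);
translate([2369, 188, 177]) cube([21, 1212, 182]);
translate([443, 114, 359]) cube([62, 1360, 16]);
translate([576, 114, 359]) cube([62, 1360, 16]);
translate([709, 114, 359]) cube([62, 1360, 16]);
translate([842, 114, 359]) cube([62, 1360, 16]);
translate([975, 114, 359]) cube([62, 1360, 16]);
translate([1108, 114, 359]) cube([62, 1360, 16]);
translate([1241, 114, 359]) cube([62, 1360, 16]);
translate([1374, 114, 359]) cube([62, 1360, 16]);
translate([1507, 114, 359]) cube([62, 1360, 16]);
translate([1640, 114, 359]) cube([62, 1360, 16]);
translate([1773, 114, 359]) cube([62, 1360, 16]);
translate([1906, 114, 359]) cube([62, 1360, 16]);
translate([2039, 114, 359]) cube([62, 1360, 16]);
translate([2172, 114, 359]) cube([62, 1360, 16]);


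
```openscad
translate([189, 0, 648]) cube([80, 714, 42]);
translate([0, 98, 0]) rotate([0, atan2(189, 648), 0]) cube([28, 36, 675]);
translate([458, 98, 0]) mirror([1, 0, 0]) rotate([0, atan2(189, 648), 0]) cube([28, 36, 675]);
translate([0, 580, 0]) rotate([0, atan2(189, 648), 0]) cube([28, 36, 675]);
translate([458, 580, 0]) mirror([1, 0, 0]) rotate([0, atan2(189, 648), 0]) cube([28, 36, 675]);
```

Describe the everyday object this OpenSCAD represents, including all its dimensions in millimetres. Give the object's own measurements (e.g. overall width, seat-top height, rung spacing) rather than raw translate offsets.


A sawhorse. A 80×714×42 mm beam (x, y, z) sits on two A-frame leg pairs. Each pair is two raked legs of 28×36 mm section (36 mm along y) splaying symmetrically in x. Each leg rises 648 mm vertically over 189 mm of horizontal reach and is 675 mm long along its own axis. Every leg's outer bottom edge rests on the floor and its outer top edge meets a bottom edge of the beam — the left legs (tilting toward +x) meet the beam's −x bottom edge, the right legs (their mirror images, tilting toward −x) meet its +x bottom edge — so the leg tops tuck under the beam, the beam's underside is 648 mm above the floor, and the feet are 458 mm apart outside-to-outside with the beam centred between them. The two leg pairs are set in 98 mm from either end of the beam.
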